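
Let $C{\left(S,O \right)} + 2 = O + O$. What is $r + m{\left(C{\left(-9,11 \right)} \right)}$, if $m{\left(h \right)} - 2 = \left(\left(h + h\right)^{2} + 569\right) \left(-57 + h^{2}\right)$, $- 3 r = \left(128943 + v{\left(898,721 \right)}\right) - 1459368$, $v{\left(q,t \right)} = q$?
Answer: $\frac{3561434}{3} \approx 1.1871 \cdot 10^{6}$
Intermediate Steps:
$C{\left(S,O \right)} = -2 + 2 O$ ($C{\left(S,O \right)} = -2 + \left(O + O\right) = -2 + 2 O$)
$r = \frac{1329527}{3}$ ($r = - \frac{\left(128943 + 898\right) - 1459368}{3} = - \frac{129841 - 1459368}{3} = \left(- \frac{1}{3}\right) \left(-1329527\right) = \frac{1329527}{3} \approx 4.4318 \cdot 10^{5}$)
$m{\left(h \right)} = 2 + \left(-57 + h^{2}\right) \left(569 + 4 h^{2}\right)$ ($m{\left(h \right)} = 2 + \left(\left(h + h\right)^{2} + 569\right) \left(-57 + h^{2}\right) = 2 + \left(\left(2 h\right)^{2} + 569\right) \left(-57 + h^{2}\right) = 2 + \left(4 h^{2} + 569\right) \left(-57 + h^{2}\right) = 2 + \left(569 + 4 h^{2}\right) \left(-57 + h^{2}\right) = 2 + \left(-57 + h^{2}\right) \left(569 + 4 h^{2}\right)$)
$r + m{\left(C{\left(-9,11 \right)} \right)} = \frac{1329527}{3} + \left(-32431 + 4 \left(-2 + 2 \cdot 11\right)^{4} + 341 \left(-2 + 2 \cdot 11\right)^{2}\right) = \frac{1329527}{3} + \left(-32431 + 4 \left(-2 + 22\right)^{4} + 341 \left(-2 + 22\right)^{2}\right) = \frac{1329527}{3} + \left(-32431 + 4 \cdot 20^{4} + 341 \cdot 20^{2}\right) = \frac{1329527}{3} + \left(-32431 + 4 \cdot 160000 + 341 \cdot 400\right) = \frac{1329527}{3} + \left(-32431 + 640000 + 136400\right) = \frac{1329527}{3} + 743969 = \frac{3561434}{3}$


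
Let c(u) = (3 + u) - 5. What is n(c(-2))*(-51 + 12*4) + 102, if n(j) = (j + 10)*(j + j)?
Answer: 246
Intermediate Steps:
c(u) = -2 + u
n(j) = 2*j*(10 + j) (n(j) = (10 + j)*(2*j) = 2*j*(10 + j))
n(c(-2))*(-51 + 12*4) + 102 = (2*(-2 - 2)*(10 + (-2 - 2)))*(-51 + 12*4) + 102 = (2*(-4)*(10 - 4))*(-51 + 48) + 102 = (2*(-4)*6)*(-3) + 102 = -48*(-3) + 102 = 144 + 102 = 246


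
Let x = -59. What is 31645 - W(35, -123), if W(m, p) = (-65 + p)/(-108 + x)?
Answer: 5284527/167 ≈ 31644.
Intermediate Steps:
W(m, p) = 65/167 - p/167 (W(m, p) = (-65 + p)/(-108 - 59) = (-65 + p)/(-167) = (-65 + p)*(-1/167) = 65/167 - p/167)
31645 - W(35, -123) = 31645 - (65/167 - 1/167*(-123)) = 31645 - (65/167 + 123/167) = 31645 - 1*188/167 = 31645 - 188/167 = 5284527/167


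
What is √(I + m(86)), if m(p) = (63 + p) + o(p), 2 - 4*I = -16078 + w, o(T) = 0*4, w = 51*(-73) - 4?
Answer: 3*√2267/2 ≈ 71.420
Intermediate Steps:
w = -3727 (w = -3723 - 4 = -3727)
o(T) = 0
I = 19807/4 (I = ½ - (-16078 - 3727)/4 = ½ - ¼*(-19805) = ½ + 19805/4 = 19807/4 ≈ 4951.8)
m(p) = 63 + p (m(p) = (63 + p) + 0 = 63 + p)
√(I + m(86)) = √(19807/4 + (63 + 86)) = √(19807/4 + 149) = √(20403/4) = 3*√2267/2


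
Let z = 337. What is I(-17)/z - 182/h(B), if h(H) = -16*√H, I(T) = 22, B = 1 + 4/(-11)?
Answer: 22/337 + 13*√77/8 ≈ 14.325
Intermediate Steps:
B = 7/11 (B = 1 + 4*(-1/11) = 1 - 4/11 = 7/11 ≈ 0.63636)
I(-17)/z - 182/h(B) = 22/337 - 182*(-√77/112) = 22/337 - (-13)*√77/8 = 22/337 + 13*√77/8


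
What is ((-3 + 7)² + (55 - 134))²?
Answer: 3969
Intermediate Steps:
((-3 + 7)² + (55 - 134))² = (4² - 79)² = (16 - 79)² = (-63)² = 3969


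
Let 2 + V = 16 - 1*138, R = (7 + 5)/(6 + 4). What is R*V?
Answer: -744/5 ≈ -148.80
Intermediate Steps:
R = 6/5 (R = 12/10 = 12*(⅒) = 6/5 ≈ 1.2000)
V = -124 (V = -2 + (16 - 1*138) = -2 + (16 - 138) = -2 - 122 = -124)
R*V = (6/5)*(-124) = -744/5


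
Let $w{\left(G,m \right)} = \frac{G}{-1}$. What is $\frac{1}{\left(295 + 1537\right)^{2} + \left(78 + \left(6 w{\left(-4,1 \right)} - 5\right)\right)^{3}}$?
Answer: $\frac{1}{4268897} \approx 2.3425 \cdot 10^{-7}$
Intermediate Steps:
$w{\left(G,m \right)} = - G$ ($w{\left(G,m \right)} = G \left(-1\right) = - G$)
$\frac{1}{\left(295 + 1537\right)^{2} + \left(78 + \left(6 w{\left(-4,1 \right)} - 5\right)\right)^{3}} = \frac{1}{\left(295 + 1537\right)^{2} + \left(78 - \left(5 - 6 \left(\left(-1\right) \left(-4\right)\right)\right)\right)^{3}} = \frac{1}{1832^{2} + \left(78 + \left(6 \cdot 4 - 5\right)\right)^{3}} = \frac{1}{3356224 + \left(78 + \left(24 - 5\right)\right)^{3}} = \frac{1}{3356224 + \left(78 + 19\right)^{3}} = \frac{1}{3356224 + 97^{3}} = \frac{1}{3356224 + 912673} = \frac{1}{4268897}$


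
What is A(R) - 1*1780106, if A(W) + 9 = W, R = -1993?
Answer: -1782108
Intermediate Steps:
A(W) = -9 + W
A(R) - 1*1780106 = (-9 - 1993) - 1*1780106 = -2002 - 1780106 = -1782108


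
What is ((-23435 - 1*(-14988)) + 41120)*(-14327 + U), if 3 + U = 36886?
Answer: 736972188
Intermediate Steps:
U = 36883 (U = -3 + 36886 = 36883)
((-23435 - 1*(-14988)) + 41120)*(-14327 + U) = ((-23435 - 1*(-14988)) + 41120)*(-14327 + 36883) = ((-23435 + 14988) + 41120)*22556 = (-8447 + 41120)*22556 = 32673*22556 = 736972188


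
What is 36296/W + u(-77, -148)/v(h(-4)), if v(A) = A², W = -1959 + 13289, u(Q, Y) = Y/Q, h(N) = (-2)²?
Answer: 527199/158620 ≈ 3.3237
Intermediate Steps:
h(N) = 4
W = 11330
36296/W + u(-77, -148)/v(h(-4)) = 36296/11330 + (-148/(-77))/(4²) = 36296*(1/11330) - 148*(-1/77)/16 = 18148/5665 + (148/77)*(1/16) = 18148/5665 + 37/308 = 527199/158620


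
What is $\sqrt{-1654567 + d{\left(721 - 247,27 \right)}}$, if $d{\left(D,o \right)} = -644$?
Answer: $i \sqrt{1655211} \approx 1286.6 i$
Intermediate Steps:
$\sqrt{-1654567 + d{\left(721 - 247,27 \right)}} = \sqrt{-1654567 - 644} = \sqrt{-1655211} = i \sqrt{1655211}$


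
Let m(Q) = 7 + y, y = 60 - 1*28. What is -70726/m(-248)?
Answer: -70726/39 ≈ -1813.5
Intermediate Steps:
y = 32 (y = 60 - 28 = 32)
m(Q) = 39 (m(Q) = 7 + 32 = 39)
-70726/m(-248) = -70726/39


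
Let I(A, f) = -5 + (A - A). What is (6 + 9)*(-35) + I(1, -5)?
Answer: -530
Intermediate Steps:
I(A, f) = -5 (I(A, f) = -5 + 0 = -5)
(6 + 9)*(-35) + I(1, -5) = (6 + 9)*(-35) - 5 = 15*(-35) - 5 = -525 - 5 = -530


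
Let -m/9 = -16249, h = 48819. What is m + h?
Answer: 195060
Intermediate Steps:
m = 146241 (m = -9*(-16249) = 146241)
m + h = 146241 + 48819 = 195060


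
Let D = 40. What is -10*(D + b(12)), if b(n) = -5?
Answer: -350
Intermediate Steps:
-10*(D + b(12)) = -10*(40 - 5) = -10*35 = -350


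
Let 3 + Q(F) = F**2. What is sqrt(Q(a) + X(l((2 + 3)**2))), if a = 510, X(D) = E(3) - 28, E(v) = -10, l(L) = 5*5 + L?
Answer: sqrt(260059) ≈ 509.96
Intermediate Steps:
l(L) = 25 + L
X(D) = -38 (X(D) = -10 - 28 = -38)
Q(F) = -3 + F**2
sqrt(Q(a) + X(l((2 + 3)**2))) = sqrt((-3 + 510**2) - 38) = sqrt((-3 + 260100) - 38) = sqrt(260097 - 38) = sqrt(260059)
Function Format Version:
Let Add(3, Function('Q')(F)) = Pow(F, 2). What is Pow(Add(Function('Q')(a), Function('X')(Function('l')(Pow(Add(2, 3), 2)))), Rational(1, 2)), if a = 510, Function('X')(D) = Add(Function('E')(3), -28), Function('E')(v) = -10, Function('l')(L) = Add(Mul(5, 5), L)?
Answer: Pow(260059, Rational(1, 2)) ≈ 509.96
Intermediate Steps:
Function('l')(L) = Add(25, L)
Function('X')(D) = -38 (Function('X')(D) = Add(-10, -28) = -38)
Function('Q')(F) = Add(-3, Pow(F, 2))
Pow(Add(Function('Q')(a), Function('X')(Function('l')(Pow(Add(2, 3), 2)))), Rational(1, 2)) = Pow(Add(Add(-3, Pow(510, 2)), -38), Rational(1, 2)) = Pow(Add(Add(-3, 260100), -38), Rational(1, 2)) = Pow(Add(260097, -38), Rational(1, 2)) = Pow(260059, Rational(1, 2))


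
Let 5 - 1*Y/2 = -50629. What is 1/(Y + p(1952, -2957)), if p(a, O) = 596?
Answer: 1/101864 ≈ 9.8170e-6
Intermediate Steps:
Y = 101268 (Y = 10 - 2*(-50629) = 10 + 101258 = 101268)
1/(Y + p(1952, -2957)) = 1/(101268 + 596) = 1/101864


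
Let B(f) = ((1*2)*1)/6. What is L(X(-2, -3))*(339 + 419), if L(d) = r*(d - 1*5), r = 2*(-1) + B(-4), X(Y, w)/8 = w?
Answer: 109910/3 ≈ 36637.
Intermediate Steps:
X(Y, w) = 8*w
B(f) = ⅓ (B(f) = (2*1)*(⅙) = 2*(⅙) = ⅓)
r = -5/3 (r = 2*(-1) + ⅓ = -2 + ⅓ = -5/3 ≈ -1.6667)
L(d) = 25/3 - 5*d/3 (L(d) = -5*(d - 1*5)/3 = -5*(d - 5)/3 = -5*(-5 + d)/3 = 25/3 - 5*d/3)
L(X(-2, -3))*(339 + 419) = (25/3 - 40*(-3)/3)*(339 + 419) = (25/3 - 5/3*(-24))*758 = (25/3 + 40)*758 = (145/3)*758 = 109910/3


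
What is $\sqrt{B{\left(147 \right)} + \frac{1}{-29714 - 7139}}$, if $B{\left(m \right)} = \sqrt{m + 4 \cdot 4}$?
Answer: $\frac{\sqrt{-36853 + 1358143609 \sqrt{163}}}{36853} \approx 3.5731$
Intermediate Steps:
$B{\left(m \right)} = \sqrt{16 + m}$ ($B{\left(m \right)} = \sqrt{m + 16} = \sqrt{16 + m}$)
$\sqrt{B{\left(147 \right)} + \frac{1}{-29714 - 7139}} = \sqrt{\sqrt{16 + 147} + \frac{1}{-29714 - 7139}} = \sqrt{\sqrt{163} + \frac{1}{-36853}} = \sqrt{\sqrt{163} - \frac{1}{36853}} = \sqrt{- \frac{1}{36853} + \sqrt{163}}$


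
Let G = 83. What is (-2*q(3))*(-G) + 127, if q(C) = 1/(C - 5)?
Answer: 44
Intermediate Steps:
q(C) = 1/(-5 + C)
(-2*q(3))*(-G) + 127 = (-2/(-5 + 3))*(-1*83) + 127 = -2/(-2)*(-83) + 127 = -2*(-1/2)*(-83) + 127 = 1*(-83) + 127 = -83 + 127 = 44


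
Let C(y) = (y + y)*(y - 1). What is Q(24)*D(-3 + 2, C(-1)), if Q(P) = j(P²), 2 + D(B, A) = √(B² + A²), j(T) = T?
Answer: -1152 + 576*√17 ≈ 1222.9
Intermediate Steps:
C(y) = 2*y*(-1 + y) (C(y) = (2*y)*(-1 + y) = 2*y*(-1 + y))
D(B, A) = -2 + √(A² + B²) (D(B, A) = -2 + √(B² + A²) = -2 + √(A² + B²))
Q(P) = P²
Q(24)*D(-3 + 2, C(-1)) = 24²*(-2 + √((2*(-1)*(-1 - 1))² + (-3 + 2)²)) = 576*(-2 + √((2*(-1)*(-2))² + (-1)²)) = 576*(-2 + √(4² + 1)) = 576*(-2 + √(16 + 1)) = 576*(-2 + √17) = -1152 + 576*√17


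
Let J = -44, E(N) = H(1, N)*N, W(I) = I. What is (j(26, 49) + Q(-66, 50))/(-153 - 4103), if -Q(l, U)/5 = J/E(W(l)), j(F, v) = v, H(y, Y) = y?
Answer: -137/12768 ≈ -0.010730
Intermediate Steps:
E(N) = N (E(N) = 1*N = N)
Q(l, U) = 220/l (Q(l, U) = -(-220)/l = 220/l)
(j(26, 49) + Q(-66, 50))/(-153 - 4103) = (49 + 220/(-66))/(-153 - 4103) = (49 + 220*(-1/66))/(-4256) = (49 - 10/3)*(-1/4256) = (137/3)*(-1/4256) = -137/12768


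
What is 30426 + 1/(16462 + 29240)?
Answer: 1390529053/45702 ≈ 30426.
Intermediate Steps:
30426 + 1/(16462 + 29240) = 30426 + 1/45702 = 1390529053/45702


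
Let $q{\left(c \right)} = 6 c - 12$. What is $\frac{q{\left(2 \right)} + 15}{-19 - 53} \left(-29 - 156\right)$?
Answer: $\frac{925}{24} \approx 38.542$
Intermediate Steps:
$q{\left(c \right)} = -12 + 6 c$ ($q{\left(c \right)} = 6 c - 12 = -12 + 6 c$)
$\frac{q{\left(2 \right)} + 15}{-19 - 53} \left(-29 - 156\right) = \frac{\left(-12 + 6 \cdot 2\right) + 15}{-19 - 53} \left(-29 - 156\right) = \frac{\left(-12 + 12\right) + 15}{-72} \left(-185\right) = \left(0 + 15\right) \left(- \frac{1}{72}\right) \left(-185\right) = 15 \left(- \frac{1}{72}\right) \left(-185\right) = \left(- \frac{5}{24}\right) \left(-185\right) = \frac{925}{24}$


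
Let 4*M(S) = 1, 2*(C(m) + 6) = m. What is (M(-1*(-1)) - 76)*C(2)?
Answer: 1515/4 ≈ 378.75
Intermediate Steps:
C(m) = -6 + m/2
M(S) = ¼ (M(S) = (¼)*1 = ¼)
(M(-1*(-1)) - 76)*C(2) = (¼ - 76)*(-6 + (½)*2) = -303*(-6 + 1)/4 = -303/4*(-5) = 1515/4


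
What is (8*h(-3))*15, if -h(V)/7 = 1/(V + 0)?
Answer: 280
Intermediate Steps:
h(V) = -7/V (h(V) = -7/(V + 0) = -7/V)
(8*h(-3))*15 = (8*(-7/(-3)))*15 = (8*(-7*(-1/3)))*15 = (8*(7/3))*15 = (56/3)*15 = 280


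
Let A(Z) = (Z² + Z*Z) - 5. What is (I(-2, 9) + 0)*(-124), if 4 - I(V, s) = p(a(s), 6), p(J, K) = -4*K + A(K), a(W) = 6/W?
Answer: 4836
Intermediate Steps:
A(Z) = -5 + 2*Z² (A(Z) = (Z² + Z²) - 5 = 2*Z² - 5 = -5 + 2*Z²)
p(J, K) = -5 - 4*K + 2*K² (p(J, K) = -4*K + (-5 + 2*K²) = -5 - 4*K + 2*K²)
I(V, s) = -39 (I(V, s) = 4 - (-5 - 4*6 + 2*6²) = 4 - (-5 - 24 + 2*36) = 4 - (-5 - 24 + 72) = 4 - 1*43 = 4 - 43 = -39)
(I(-2, 9) + 0)*(-124) = (-39 + 0)*(-124) = -39*(-124) = 4836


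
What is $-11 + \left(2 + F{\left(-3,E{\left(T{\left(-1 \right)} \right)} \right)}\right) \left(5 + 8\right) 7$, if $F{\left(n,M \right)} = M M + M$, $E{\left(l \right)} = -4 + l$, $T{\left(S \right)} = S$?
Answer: $1991$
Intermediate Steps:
$F{\left(n,M \right)} = M + M^{2}$ ($F{\left(n,M \right)} = M^{2} + M = M + M^{2}$)
$-11 + \left(2 + F{\left(-3,E{\left(T{\left(-1 \right)} \right)} \right)}\right) \left(5 + 8\right) 7 = -11 + \left(2 + \left(-4 - 1\right) \left(1 - 5\right)\right) \left(5 + 8\right) 7 = -11 + \left(2 - 5 \left(1 - 5\right)\right) 13 \cdot 7 = -11 + \left(2 - -20\right) 13 \cdot 7 = -11 + \left(2 + 20\right) 13 \cdot 7 = -11 + 22 \cdot 13 \cdot 7 = -11 + 286 \cdot 7 = -11 + 2002 = 1991$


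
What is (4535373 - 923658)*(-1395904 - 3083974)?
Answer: -16180042570770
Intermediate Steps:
(4535373 - 923658)*(-1395904 - 3083974) = 3611715*(-4479878) = -16180042570770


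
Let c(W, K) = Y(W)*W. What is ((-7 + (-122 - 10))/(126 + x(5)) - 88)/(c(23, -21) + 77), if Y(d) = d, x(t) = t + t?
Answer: -12107/82416 ≈ -0.14690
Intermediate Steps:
x(t) = 2*t
c(W, K) = W**2 (c(W, K) = W*W = W**2)
((-7 + (-122 - 10))/(126 + x(5)) - 88)/(c(23, -21) + 77) = ((-7 + (-122 - 10))/(126 + 2*5) - 88)/(23**2 + 77) = ((-7 - 132)/(126 + 10) - 88)/(529 + 77) = (-139/136 - 88)/606 = (-139*1/136 - 88)*(1/606) = (-139/136 - 88)*(1/606) = -12107/136*1/606 = -12107/82416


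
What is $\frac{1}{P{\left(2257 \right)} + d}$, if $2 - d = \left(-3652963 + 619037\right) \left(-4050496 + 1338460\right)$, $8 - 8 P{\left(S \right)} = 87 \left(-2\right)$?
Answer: $- \frac{4}{32912466133245} \approx -1.2153 \cdot 10^{-13}$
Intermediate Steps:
$P{\left(S \right)} = \frac{91}{4}$ ($P{\left(S \right)} = 1 - \frac{87 \left(-2\right)}{8} = 1 - - \frac{87}{4} = 1 + \frac{87}{4} = \frac{91}{4}$)
$d = -8228116533334$ ($d = 2 - \left(-3652963 + 619037\right) \left(-4050496 + 1338460\right) = 2 - \left(-3033926\right) \left(-2712036\right) = 2 - 8228116533336 = -8228116533334$)
$\frac{1}{P{\left(2257 \right)} + d} = \frac{1}{\frac{91}{4} - 8228116533334} = \frac{1}{- \frac{32912466133245}{4}} = - \frac{4}{32912466133245}$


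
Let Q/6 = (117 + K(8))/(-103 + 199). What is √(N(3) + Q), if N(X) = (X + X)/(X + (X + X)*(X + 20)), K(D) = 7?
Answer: √68855/94 ≈ 2.7915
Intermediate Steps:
N(X) = 2*X/(X + 2*X*(20 + X)) (N(X) = (2*X)/(X + (2*X)*(20 + X)) = (2*X)/(X + 2*X*(20 + X)) = 2*X/(X + 2*X*(20 + X)))
Q = 31/4 (Q = 6*((117 + 7)/(-103 + 199)) = 6*(124/96) = 6*(124*(1/96)) = 6*(31/24) = 31/4 ≈ 7.7500)
√(N(3) + Q) = √(2/(41 + 2*3) + 31/4) = √(2/(41 + 6) + 31/4) = √(2/47 + 31/4) = √(1465/188) = √68855/94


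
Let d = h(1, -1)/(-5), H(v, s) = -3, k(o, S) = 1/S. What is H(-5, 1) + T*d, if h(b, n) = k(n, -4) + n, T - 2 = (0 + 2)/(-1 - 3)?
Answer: -21/8 ≈ -2.6250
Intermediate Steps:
T = 3/2 (T = 2 + (0 + 2)/(-1 - 3) = 2 + 2/(-4) = 2 + 2*(-¼) = 2 - ½ = 3/2 ≈ 1.5000)
h(b, n) = -¼ + n (h(b, n) = 1/(-4) + n = -¼ + n)
d = ¼ (d = (-¼ - 1)/(-5) = -5/4*(-⅕) = ¼ ≈ 0.25000)
H(-5, 1) + T*d = -3 + (3/2)*(¼) = -3 + 3/8 = -21/8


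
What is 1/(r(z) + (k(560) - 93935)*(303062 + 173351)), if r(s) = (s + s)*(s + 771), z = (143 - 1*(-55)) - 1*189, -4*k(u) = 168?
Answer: -1/44771850461 ≈ -2.2335e-11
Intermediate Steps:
k(u) = -42 (k(u) = -¼*168 = -42)
z = 9 (z = (143 + 55) - 189 = 198 - 189 = 9)
r(s) = 2*s*(771 + s) (r(s) = (2*s)*(771 + s) = 2*s*(771 + s))
1/(r(z) + (k(560) - 93935)*(303062 + 173351)) = 1/(2*9*(771 + 9) + (-42 - 93935)*(303062 + 173351)) = 1/(2*9*780 - 93977*476413) = 1/(14040 - 44771864501) = 1/(-44771850461) = -1/44771850461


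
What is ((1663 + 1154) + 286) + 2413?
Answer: 5516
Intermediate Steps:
((1663 + 1154) + 286) + 2413 = (2817 + 286) + 2413 = 3103 + 2413 = 5516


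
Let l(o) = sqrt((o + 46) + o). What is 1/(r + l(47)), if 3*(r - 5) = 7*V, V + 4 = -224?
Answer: -527/277589 - 2*sqrt(35)/277589 ≈ -0.0019411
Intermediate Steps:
V = -228 (V = -4 - 224 = -228)
r = -527 (r = 5 + (7*(-228))/3 = 5 + (1/3)*(-1596) = 5 - 532 = -527)
l(o) = sqrt(46 + 2*o) (l(o) = sqrt((46 + o) + o) = sqrt(46 + 2*o))
1/(r + l(47)) = 1/(-527 + sqrt(46 + 2*47)) = 1/(-527 + sqrt(46 + 94)) = 1/(-527 + sqrt(140)) = 1/(-527 + 2*sqrt(35))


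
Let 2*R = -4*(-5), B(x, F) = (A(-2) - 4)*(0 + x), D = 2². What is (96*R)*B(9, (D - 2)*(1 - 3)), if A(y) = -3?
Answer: -60480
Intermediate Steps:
D = 4
B(x, F) = -7*x (B(x, F) = (-3 - 4)*(0 + x) = -7*x)
R = 10 (R = (-4*(-5))/2 = (½)*20 = 10)
(96*R)*B(9, (D - 2)*(1 - 3)) = (96*10)*(-7*9) = 960*(-63) = -60480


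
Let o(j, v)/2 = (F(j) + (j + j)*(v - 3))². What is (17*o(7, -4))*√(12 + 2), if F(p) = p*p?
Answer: 81634*√14 ≈ 3.0545e+5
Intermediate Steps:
F(p) = p²
o(j, v) = 2*(j² + 2*j*(-3 + v))² (o(j, v) = 2*(j² + (j + j)*(v - 3))² = 2*(j² + (2*j)*(-3 + v))² = 2*(j² + 2*j*(-3 + v))²)
(17*o(7, -4))*√(12 + 2) = (17*(2*7²*(-6 + 7 + 2*(-4))²))*√(12 + 2) = (17*(2*49*(-6 + 7 - 8)²))*√14 = (17*(2*49*(-7)²))*√14 = (17*(2*49*49))*√14 = (17*4802)*√14 = 81634*√14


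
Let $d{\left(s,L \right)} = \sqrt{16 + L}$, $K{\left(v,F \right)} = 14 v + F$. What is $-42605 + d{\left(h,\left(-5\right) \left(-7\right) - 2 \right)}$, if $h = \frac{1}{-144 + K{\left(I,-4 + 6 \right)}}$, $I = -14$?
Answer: $-42598$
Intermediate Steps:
$K{\left(v,F \right)} = F + 14 v$
$h = - \frac{1}{338}$ ($h = \frac{1}{-144 + \left(\left(-4 + 6\right) + 14 \left(-14\right)\right)} = \frac{1}{-144 + \left(2 - 196\right)} = \frac{1}{-144 - 194} = \frac{1}{-338} = - \frac{1}{338} \approx -0.0029586$)
$-42605 + d{\left(h,\left(-5\right) \left(-7\right) - 2 \right)} = -42605 + \sqrt{16 - -33} = -42605 + \sqrt{16 + \left(35 - 2\right)} = -42605 + \sqrt{16 + 33} = -42605 + \sqrt{49} = -42605 + 7 = -42598$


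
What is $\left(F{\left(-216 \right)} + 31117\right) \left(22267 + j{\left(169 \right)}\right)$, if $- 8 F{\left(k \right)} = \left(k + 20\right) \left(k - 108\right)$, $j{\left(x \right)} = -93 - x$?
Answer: $510053895$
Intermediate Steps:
$F{\left(k \right)} = - \frac{\left(-108 + k\right) \left(20 + k\right)}{8}$ ($F{\left(k \right)} = - \frac{\left(k + 20\right) \left(k - 108\right)}{8} = - \frac{\left(20 + k\right) \left(-108 + k\right)}{8} = - \frac{\left(-108 + k\right) \left(20 + k\right)}{8}$)
$\left(F{\left(-216 \right)} + 31117\right) \left(22267 + j{\left(169 \right)}\right) = \left(\left(270 + 11 \left(-216\right) - \frac{\left(-216\right)^{2}}{8}\right) + 31117\right) \left(22267 - 262\right) = \left(\left(270 - 2376 - 5832\right) + 31117\right) \left(22267 - 262\right) = \left(-7938 + 31117\right) 22005 = 23179 \cdot 22005 = 510053895$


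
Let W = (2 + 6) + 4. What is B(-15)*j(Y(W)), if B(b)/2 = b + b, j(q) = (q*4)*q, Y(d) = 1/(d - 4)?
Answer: -15/4 ≈ -3.7500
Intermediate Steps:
W = 12 (W = 8 + 4 = 12)
Y(d) = 1/(-4 + d)
j(q) = 4*q**2 (j(q) = (4*q)*q = 4*q**2)
B(b) = 4*b (B(b) = 2*(b + b) = 2*(2*b) = 4*b)
B(-15)*j(Y(W)) = (4*(-15))*(4*(1/(-4 + 12))**2) = -240*(1/8)**2 = -240/64 = -60*1/16 = -15/4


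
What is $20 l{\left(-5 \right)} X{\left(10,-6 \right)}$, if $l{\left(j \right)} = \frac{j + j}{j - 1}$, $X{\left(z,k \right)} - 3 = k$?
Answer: $-100$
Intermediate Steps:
$X{\left(z,k \right)} = 3 + k$
$l{\left(j \right)} = \frac{2 j}{-1 + j}$
$20 l{\left(-5 \right)} X{\left(10,-6 \right)} = 20 \cdot 2 \left(-5\right) \frac{1}{-1 - 5} \left(3 - 6\right) = 20 \cdot 2 \left(-5\right) \frac{1}{-6} \left(-3\right) = 20 \cdot 2 \left(-5\right) \left(- \frac{1}{6}\right) \left(-3\right) = 20 \cdot \frac{5}{3} \left(-3\right) = \frac{100}{3} \left(-3\right) = -100$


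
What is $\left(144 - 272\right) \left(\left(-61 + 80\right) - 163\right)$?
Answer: $18432$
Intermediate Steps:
$\left(144 - 272\right) \left(\left(-61 + 80\right) - 163\right) = - 128 \left(19 - 163\right) = \left(-128\right) \left(-144\right) = 18432$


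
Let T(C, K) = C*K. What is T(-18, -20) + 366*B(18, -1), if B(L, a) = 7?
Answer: 2922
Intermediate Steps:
T(-18, -20) + 366*B(18, -1) = -18*(-20) + 366*7 = 360 + 2562 = 2922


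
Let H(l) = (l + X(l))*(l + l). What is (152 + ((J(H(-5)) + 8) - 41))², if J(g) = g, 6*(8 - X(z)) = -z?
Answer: 85264/9 ≈ 9473.8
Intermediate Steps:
X(z) = 8 + z/6 (X(z) = 8 - (-1)*z/6 = 8 + z/6)
H(l) = 2*l*(8 + 7*l/6) (H(l) = (l + (8 + l/6))*(l + l) = (8 + 7*l/6)*(2*l) = 2*l*(8 + 7*l/6))
(152 + ((J(H(-5)) + 8) - 41))² = (152 + (((⅓)*(-5)*(48 + 7*(-5)) + 8) - 41))² = (152 + (((⅓)*(-5)*(48 - 35) + 8) - 41))² = (152 + (((⅓)*(-5)*13 + 8) - 41))² = (152 + ((-65/3 + 8) - 41))² = (152 + (-41/3 - 41))² = (152 - 164/3)² = (292/3)² = 85264/9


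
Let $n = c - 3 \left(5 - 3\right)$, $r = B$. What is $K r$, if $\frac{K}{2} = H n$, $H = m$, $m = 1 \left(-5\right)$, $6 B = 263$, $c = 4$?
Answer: $\frac{2630}{3} \approx 876.67$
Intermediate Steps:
$B = \frac{263}{6}$ ($B = \frac{1}{6} \cdot 263 = \frac{263}{6} \approx 43.833$)
$r = \frac{263}{6} \approx 43.833$
$m = -5$
$n = -2$ ($n = 4 - 3 \left(5 - 3\right) = 4 - 6 = -2$)
$H = -5$
$K = 20$ ($K = 2 \left(\left(-5\right) \left(-2\right)\right) = 2 \cdot 10 = 20$)
$K r = 20 \cdot \frac{263}{6} = \frac{2630}{3}$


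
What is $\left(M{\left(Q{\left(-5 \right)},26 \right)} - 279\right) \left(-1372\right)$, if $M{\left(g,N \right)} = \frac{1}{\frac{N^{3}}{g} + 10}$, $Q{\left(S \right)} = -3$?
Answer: $\frac{3358201182}{8773} \approx 3.8279 \cdot 10^{5}$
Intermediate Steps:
$M{\left(g,N \right)} = \frac{1}{10 + \frac{N^{3}}{g}}$
$\left(M{\left(Q{\left(-5 \right)},26 \right)} - 279\right) \left(-1372\right) = \left(- \frac{3}{26^{3} + 10 \left(-3\right)} - 279\right) \left(-1372\right) = \left(- \frac{3}{17576 - 30} - 279\right) \left(-1372\right) = \left(- \frac{3}{17546} - 279\right) \left(-1372\right) = \left(- \frac{4895337}{17546}\right) \left(-1372\right) = \frac{3358201182}{8773}$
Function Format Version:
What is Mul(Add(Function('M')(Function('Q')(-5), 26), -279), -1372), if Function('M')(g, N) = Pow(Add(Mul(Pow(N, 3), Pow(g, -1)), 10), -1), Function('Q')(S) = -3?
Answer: Rational(3358201182, 8773) ≈ 3.8279e+5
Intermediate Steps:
Function('M')(g, N) = Pow(Add(10, Mul(Pow(N, 3), Pow(g, -1))), -1)
Mul(Add(Function('M')(Function('Q')(-5), 26), -279), -1372) = Mul(Add(Mul(-3, Pow(Add(Pow(26, 3), Mul(10, -3)), -1)), -279), -1372) = Mul(Add(Mul(-3, Pow(Add(17576, -30), -1)), -279), -1372) = Mul(Add(Mul(-3, Pow(17546, -1)), -279), -1372) = Mul(Add(Mul(-3, Rational(1, 17546)), -279), -1372) = Mul(Add(Rational(-3, 17546), -279), -1372) = Mul(Rational(-4895337, 17546), -1372) = Rational(3358201182, 8773)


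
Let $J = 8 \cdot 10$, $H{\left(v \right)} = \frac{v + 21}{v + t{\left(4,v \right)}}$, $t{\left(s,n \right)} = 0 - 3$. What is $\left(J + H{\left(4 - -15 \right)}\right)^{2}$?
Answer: $\frac{27225}{4} \approx 6806.3$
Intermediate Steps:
$t{\left(s,n \right)} = -3$ ($t{\left(s,n \right)} = 0 - 3 = -3$)
$H{\left(v \right)} = \frac{21 + v}{-3 + v}$ ($H{\left(v \right)} = \frac{v + 21}{v - 3} = \frac{21 + v}{-3 + v}$)
$J = 80$
$\left(J + H{\left(4 - -15 \right)}\right)^{2} = \left(80 + \frac{21 + \left(4 - -15\right)}{-3 + \left(4 - -15\right)}\right)^{2} = \left(80 + \frac{21 + \left(4 + 15\right)}{-3 + \left(4 + 15\right)}\right)^{2} = \left(80 + \frac{21 + 19}{-3 + 19}\right)^{2} = \left(80 + \frac{1}{16} \cdot 40\right)^{2} = \left(80 + \frac{5}{2}\right)^{2} = \left(\frac{165}{2}\right)^{2} = \frac{27225}{4}$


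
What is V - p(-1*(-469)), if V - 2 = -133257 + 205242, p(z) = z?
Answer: 71518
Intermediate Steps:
V = 71987 (V = 2 + (-133257 + 205242) = 2 + 71985 = 71987)
V - p(-1*(-469)) = 71987 - (-1)*(-469) = 71987 - 1*469 = 71987 - 469 = 71518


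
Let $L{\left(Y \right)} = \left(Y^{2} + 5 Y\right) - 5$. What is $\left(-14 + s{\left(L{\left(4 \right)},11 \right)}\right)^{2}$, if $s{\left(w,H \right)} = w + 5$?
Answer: $484$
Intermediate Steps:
$L{\left(Y \right)} = -5 + Y^{2} + 5 Y$
$s{\left(w,H \right)} = 5 + w$
$\left(-14 + s{\left(L{\left(4 \right)},11 \right)}\right)^{2} = \left(-14 + \left(5 + \left(-5 + 4^{2} + 5 \cdot 4\right)\right)\right)^{2} = \left(-14 + \left(5 + \left(-5 + 16 + 20\right)\right)\right)^{2} = \left(-14 + \left(5 + 31\right)\right)^{2} = \left(-14 + 36\right)^{2} = 22^{2} = 484$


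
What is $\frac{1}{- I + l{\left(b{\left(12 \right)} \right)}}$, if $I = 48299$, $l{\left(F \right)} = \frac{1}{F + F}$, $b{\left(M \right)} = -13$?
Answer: $- \frac{26}{1255775} \approx -2.0704 \cdot 10^{-5}$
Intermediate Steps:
$l{\left(F \right)} = \frac{1}{2 F}$
$\frac{1}{- I + l{\left(b{\left(12 \right)} \right)}} = \frac{1}{\left(-1\right) 48299 + \frac{1}{2 \left(-13\right)}} = \frac{1}{-48299 + \frac{1}{2} \left(- \frac{1}{13}\right)} = \frac{1}{-48299 - \frac{1}{26}} = \frac{1}{- \frac{1255775}{26}} = - \frac{26}{1255775}$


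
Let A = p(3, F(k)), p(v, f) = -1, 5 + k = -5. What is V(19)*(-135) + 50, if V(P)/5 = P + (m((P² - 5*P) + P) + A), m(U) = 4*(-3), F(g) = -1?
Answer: -4000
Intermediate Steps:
k = -10 (k = -5 - 5 = -10)
m(U) = -12
A = -1
V(P) = -65 + 5*P (V(P) = 5*(P + (-12 - 1)) = 5*(P - 13) = 5*(-13 + P) = -65 + 5*P)
V(19)*(-135) + 50 = (-65 + 5*19)*(-135) + 50 = (-65 + 95)*(-135) + 50 = 30*(-135) + 50 = -4050 + 50 = -4000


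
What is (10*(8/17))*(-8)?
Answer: -640/17 ≈ -37.647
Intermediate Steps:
(10*(8/17))*(-8) = (80/17)*(-8) = -640/17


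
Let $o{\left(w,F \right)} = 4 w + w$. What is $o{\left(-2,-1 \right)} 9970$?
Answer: $-99700$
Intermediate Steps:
$o{\left(w,F \right)} = 5 w$
$o{\left(-2,-1 \right)} 9970 = 5 \left(-2\right) 9970 = \left(-10\right) 9970 = -99700$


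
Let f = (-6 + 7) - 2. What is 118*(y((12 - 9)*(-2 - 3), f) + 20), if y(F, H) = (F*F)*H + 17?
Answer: -22184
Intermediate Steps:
f = -1 (f = 1 - 2 = -1)
y(F, H) = 17 + H*F² (y(F, H) = F²*H + 17 = H*F² + 17 = 17 + H*F²)
118*(y((12 - 9)*(-2 - 3), f) + 20) = 118*((17 - ((12 - 9)*(-2 - 3))²) + 20) = 118*((17 - (3*(-5))²) + 20) = 118*((17 - 1*(-15)²) + 20) = 118*((17 - 1*225) + 20) = 118*((17 - 225) + 20) = 118*(-208 + 20) = 118*(-188) = -22184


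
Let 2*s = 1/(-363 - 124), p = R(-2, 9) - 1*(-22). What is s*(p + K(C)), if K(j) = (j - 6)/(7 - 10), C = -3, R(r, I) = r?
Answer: -23/974 ≈ -0.023614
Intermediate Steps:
p = 20 (p = -2 - 1*(-22) = -2 + 22 = 20)
s = -1/974 (s = 1/(2*(-363 - 124)) = (½)/(-487) = (½)*(-1/487) = -1/974 ≈ -0.0010267)
K(j) = 2 - j/3 (K(j) = (-6 + j)/(-3) = (-6 + j)*(-⅓) = 2 - j/3)
s*(p + K(C)) = -(20 + (2 - ⅓*(-3)))/974 = -(20 + (2 + 1))/974 = -(20 + 3)/974 = -1/974*23 = -23/974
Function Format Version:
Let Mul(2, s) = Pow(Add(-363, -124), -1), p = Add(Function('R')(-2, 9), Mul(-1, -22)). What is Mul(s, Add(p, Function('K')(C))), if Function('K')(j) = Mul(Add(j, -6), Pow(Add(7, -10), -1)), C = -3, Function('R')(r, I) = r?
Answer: Rational(-23, 974) ≈ -0.023614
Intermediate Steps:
p = 20 (p = Add(-2, Mul(-1, -22)) = Add(-2, 22) = 20)
s = Rational(-1, 974) (s = Mul(Rational(1, 2), Pow(Add(-363, -124), -1)) = Mul(Rational(1, 2), Pow(-487, -1)) = Mul(Rational(1, 2), Rational(-1, 487)) = Rational(-1, 974) ≈ -0.0010267)
Function('K')(j) = Add(2, Mul(Rational(-1, 3), j)) (Function('K')(j) = Mul(Add(-6, j), Pow(-3, -1)) = Mul(Add(-6, j), Rational(-1, 3)) = Add(2, Mul(Rational(-1, 3), j)))
Mul(s, Add(p, Function('K')(C))) = Mul(Rational(-1, 974), Add(20, Add(2, Mul(Rational(-1, 3), -3)))) = Mul(Rational(-1, 974), Add(20, Add(2, 1))) = Mul(Rational(-1, 974), Add(20, 3)) = Mul(Rational(-1, 974), 23) = Rational(-23, 974)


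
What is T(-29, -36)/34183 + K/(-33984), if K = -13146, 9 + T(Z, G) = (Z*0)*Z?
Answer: 74843977/193612512 ≈ 0.38657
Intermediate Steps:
T(Z, G) = -9 (T(Z, G) = -9 + (Z*0)*Z = -9 + 0*Z = -9 + 0 = -9)
T(-29, -36)/34183 + K/(-33984) = -9/34183 - 13146/(-33984) = -9*1/34183 - 13146*(-1/33984) = -9/34183 + 2191/5664 = 74843977/193612512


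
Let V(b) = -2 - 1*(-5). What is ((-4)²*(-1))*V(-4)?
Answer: -48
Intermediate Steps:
V(b) = 3 (V(b) = -2 + 5 = 3)
((-4)²*(-1))*V(-4) = ((-4)²*(-1))*3 = (16*(-1))*3 = -16*3 = -48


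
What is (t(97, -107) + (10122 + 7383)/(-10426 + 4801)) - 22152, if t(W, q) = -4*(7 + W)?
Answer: -2821389/125 ≈ -22571.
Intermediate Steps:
t(W, q) = -28 - 4*W
(t(97, -107) + (10122 + 7383)/(-10426 + 4801)) - 22152 = ((-28 - 4*97) + (10122 + 7383)/(-10426 + 4801)) - 22152 = ((-28 - 388) + 17505/(-5625)) - 22152 = (-416 + 17505*(-1/5625)) - 22152 = (-416 - 389/125) - 22152 = -52389/125 - 22152 = -2821389/125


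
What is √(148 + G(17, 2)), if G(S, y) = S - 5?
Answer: 4*√10 ≈ 12.649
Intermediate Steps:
G(S, y) = -5 + S
√(148 + G(17, 2)) = √(148 + (-5 + 17)) = √(148 + 12) = √160 = 4*√10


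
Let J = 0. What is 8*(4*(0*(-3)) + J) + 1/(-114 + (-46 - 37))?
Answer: -1/197 ≈ -0.0050761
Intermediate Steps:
8*(4*(0*(-3)) + J) + 1/(-114 + (-46 - 37)) = 8*(4*(0*(-3)) + 0) + 1/(-114 + (-46 - 37)) = 8*(4*0 + 0) + 1/(-114 - 83) = 8*(0 + 0) + 1/(-197) = 8*0 - 1/197 = 0 - 1/197 = -1/197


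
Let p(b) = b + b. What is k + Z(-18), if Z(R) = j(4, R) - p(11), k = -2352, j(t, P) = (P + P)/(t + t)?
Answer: -4757/2 ≈ -2378.5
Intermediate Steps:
p(b) = 2*b
j(t, P) = P/t (j(t, P) = (2*P)/((2*t)) = (2*P)*(1/(2*t)) = P/t)
Z(R) = -22 + R/4 (Z(R) = R/4 - 2*11 = R*(¼) - 1*22 = R/4 - 22 = -22 + R/4)
k + Z(-18) = -2352 + (-22 + (¼)*(-18)) = -2352 + (-22 - 9/2) = -2352 - 53/2 = -4757/2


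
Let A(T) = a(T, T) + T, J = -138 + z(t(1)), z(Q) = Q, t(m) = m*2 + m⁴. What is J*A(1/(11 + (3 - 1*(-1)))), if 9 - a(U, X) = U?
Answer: -1215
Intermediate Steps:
a(U, X) = 9 - U
t(m) = m⁴ + 2*m (t(m) = 2*m + m⁴ = m⁴ + 2*m)
J = -135 (J = -138 + 1*(2 + 1³) = -138 + 1*(2 + 1) = -138 + 1*3 = -138 + 3 = -135)
A(T) = 9 (A(T) = (9 - T) + T = 9)
J*A(1/(11 + (3 - 1*(-1)))) = -135*9 = -1215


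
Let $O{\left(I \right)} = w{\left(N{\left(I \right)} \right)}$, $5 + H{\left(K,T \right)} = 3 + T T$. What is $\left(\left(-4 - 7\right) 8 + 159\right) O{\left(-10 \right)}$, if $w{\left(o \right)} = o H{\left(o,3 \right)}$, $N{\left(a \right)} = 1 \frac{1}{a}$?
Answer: $- \frac{497}{10} \approx -49.7$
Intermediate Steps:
$H{\left(K,T \right)} = -2 + T^{2}$ ($H{\left(K,T \right)} = -5 + \left(3 + T T\right) = -5 + \left(3 + T^{2}\right) = -2 + T^{2}$)
$N{\left(a \right)} = \frac{1}{a}$
$w{\left(o \right)} = 7 o$ ($w{\left(o \right)} = o \left(-2 + 3^{2}\right) = o \left(-2 + 9\right) = o 7 = 7 o$)
$O{\left(I \right)} = \frac{7}{I}$
$\left(\left(-4 - 7\right) 8 + 159\right) O{\left(-10 \right)} = \left(\left(-4 - 7\right) 8 + 159\right) \frac{7}{-10} = \left(\left(-11\right) 8 + 159\right) 7 \left(- \frac{1}{10}\right) = \left(-88 + 159\right) \left(- \frac{7}{10}\right) = 71 \left(- \frac{7}{10}\right) = - \frac{497}{10}$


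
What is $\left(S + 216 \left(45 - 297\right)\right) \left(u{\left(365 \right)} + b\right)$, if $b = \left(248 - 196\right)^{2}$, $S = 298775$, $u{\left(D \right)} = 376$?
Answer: $752576440$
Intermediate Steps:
$b = 2704$ ($b = 52^{2} = 2704$)
$\left(S + 216 \left(45 - 297\right)\right) \left(u{\left(365 \right)} + b\right) = \left(298775 + 216 \left(45 - 297\right)\right) \left(376 + 2704\right) = \left(298775 + 216 \left(-252\right)\right) 3080 = \left(298775 - 54432\right) 3080 = 244343 \cdot 3080 = 752576440$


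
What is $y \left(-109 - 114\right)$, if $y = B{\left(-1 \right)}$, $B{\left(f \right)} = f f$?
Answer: $-223$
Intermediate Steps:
$B{\left(f \right)} = f^{2}$
$y = 1$ ($y = \left(-1\right)^{2} = 1$)
$y \left(-109 - 114\right) = 1 \left(-109 - 114\right) = 1 \left(-223\right) = -223$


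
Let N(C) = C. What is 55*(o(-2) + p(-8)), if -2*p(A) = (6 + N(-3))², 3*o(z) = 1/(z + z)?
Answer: -3025/12 ≈ -252.08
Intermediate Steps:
o(z) = 1/(6*z) (o(z) = 1/(3*(z + z)) = 1/(3*((2*z))) = (1/(2*z))/3 = 1/(6*z))
p(A) = -9/2 (p(A) = -(6 - 3)²/2 = -½*3² = -½*9 = -9/2)
55*(o(-2) + p(-8)) = 55*((⅙)/(-2) - 9/2) = 55*((⅙)*(-½) - 9/2) = 55*(-1/12 - 9/2) = 55*(-55/12) = -3025/12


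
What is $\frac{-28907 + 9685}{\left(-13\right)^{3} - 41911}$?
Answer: $\frac{9611}{22054} \approx 0.43579$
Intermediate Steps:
$\frac{-28907 + 9685}{\left(-13\right)^{3} - 41911} = - \frac{19222}{-2197 - 41911} = - \frac{19222}{-44108} = \left(-19222\right) \left(- \frac{1}{44108}\right) = \frac{9611}{22054}$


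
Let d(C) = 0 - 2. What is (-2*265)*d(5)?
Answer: 1060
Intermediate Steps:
d(C) = -2
(-2*265)*d(5) = -2*265*(-2) = -530*(-2) = 1060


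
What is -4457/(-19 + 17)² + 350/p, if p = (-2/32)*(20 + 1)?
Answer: -16571/12 ≈ -1380.9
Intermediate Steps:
p = -21/16 (p = -2*1/32*21 = -1/16*21 = -21/16 ≈ -1.3125)
-4457/(-19 + 17)² + 350/p = -4457/(-19 + 17)² + 350/(-21/16) = -4457/((-2)²) + 350*(-16/21) = -4457/4 - 800/3 = -16571/12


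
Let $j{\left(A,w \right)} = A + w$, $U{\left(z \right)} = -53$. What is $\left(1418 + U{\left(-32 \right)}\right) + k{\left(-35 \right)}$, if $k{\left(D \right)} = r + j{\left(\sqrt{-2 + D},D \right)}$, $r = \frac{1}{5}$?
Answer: $\frac{6651}{5} + i \sqrt{37} \approx 1330.2 + 6.0828 i$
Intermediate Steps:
$r = \frac{1}{5} \approx 0.2$
$k{\left(D \right)} = \frac{1}{5} + D + \sqrt{-2 + D}$ ($k{\left(D \right)} = \frac{1}{5} + \left(\sqrt{-2 + D} + D\right) = \frac{1}{5} + \left(D + \sqrt{-2 + D}\right) = \frac{1}{5} + D + \sqrt{-2 + D}$)
$\left(1418 + U{\left(-32 \right)}\right) + k{\left(-35 \right)} = \left(1418 - 53\right) + \left(\frac{1}{5} - 35 + \sqrt{-2 - 35}\right) = 1365 + \left(\frac{1}{5} - 35 + \sqrt{-37}\right) = 1365 + \left(\frac{1}{5} - 35 + i \sqrt{37}\right) = 1365 - \left(\frac{174}{5} - i \sqrt{37}\right) = \frac{6651}{5} + i \sqrt{37}$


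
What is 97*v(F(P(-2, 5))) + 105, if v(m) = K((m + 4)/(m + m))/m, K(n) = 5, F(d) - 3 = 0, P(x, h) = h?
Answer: 800/3 ≈ 266.67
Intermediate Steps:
F(d) = 3 (F(d) = 3 + 0 = 3)
v(m) = 5/m
97*v(F(P(-2, 5))) + 105 = 97*(5/3) + 105 = 485/3 + 105 = 800/3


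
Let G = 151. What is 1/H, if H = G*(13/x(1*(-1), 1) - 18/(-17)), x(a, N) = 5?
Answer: 85/46961 ≈ 0.0018100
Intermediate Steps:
H = 46961/85 (H = 151*(13/5 - 18/(-17)) = 151*(13*(⅕) - 18*(-1/17)) = 151*(13/5 + 18/17) = 151*(311/85) = 46961/85 ≈ 552.48)
1/H = 1/(46961/85) = 85/46961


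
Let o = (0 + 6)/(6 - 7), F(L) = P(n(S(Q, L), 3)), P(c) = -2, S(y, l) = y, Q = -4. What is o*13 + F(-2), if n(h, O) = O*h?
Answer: -80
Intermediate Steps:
F(L) = -2
o = -6 (o = 6/(-1) = 6*(-1) = -6)
o*13 + F(-2) = -6*13 - 2 = -78 - 2 = -80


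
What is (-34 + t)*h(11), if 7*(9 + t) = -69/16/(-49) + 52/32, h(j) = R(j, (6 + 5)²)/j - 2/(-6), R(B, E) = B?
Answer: -234641/4116 ≈ -57.007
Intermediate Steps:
h(j) = 4/3 (h(j) = j/j - 2/(-6) = 1 - 2*(-⅙) = 1 + ⅓ = 4/3)
t = -48049/5488 (t = -9 + (-69/16/(-49) + 52/32)/7 = -9 + (-69*1/16*(-1/49) + 52*(1/32))/7 = -9 + (-69/16*(-1/49) + 13/8)/7 = -9 + (69/784 + 13/8)/7 = -9 + (⅐)*(1343/784) = -9 + 1343/5488 = -48049/5488 ≈ -8.7553)
(-34 + t)*h(11) = (-34 - 48049/5488)*(4/3) = -234641/5488*4/3 = -234641/4116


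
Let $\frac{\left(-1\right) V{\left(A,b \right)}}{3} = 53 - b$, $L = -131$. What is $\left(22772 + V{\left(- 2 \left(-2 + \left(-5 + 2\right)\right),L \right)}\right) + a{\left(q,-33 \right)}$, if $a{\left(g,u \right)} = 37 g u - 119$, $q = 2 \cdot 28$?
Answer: $-46275$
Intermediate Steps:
$q = 56$
$a{\left(g,u \right)} = -119 + 37 g u$ ($a{\left(g,u \right)} = 37 g u - 119 = -119 + 37 g u$)
$V{\left(A,b \right)} = -159 + 3 b$ ($V{\left(A,b \right)} = - 3 \left(53 - b\right) = -159 + 3 b$)
$\left(22772 + V{\left(- 2 \left(-2 + \left(-5 + 2\right)\right),L \right)}\right) + a{\left(q,-33 \right)} = \left(22772 + \left(-159 + 3 \left(-131\right)\right)\right) + \left(-119 + 37 \cdot 56 \left(-33\right)\right) = \left(22772 - 552\right) - 68495 = 22220 - 68495 = -46275$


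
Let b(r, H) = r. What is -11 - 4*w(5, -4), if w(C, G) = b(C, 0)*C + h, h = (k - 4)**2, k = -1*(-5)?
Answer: -115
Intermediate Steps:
k = 5
h = 1 (h = (5 - 4)**2 = 1**2 = 1)
w(C, G) = 1 + C**2 (w(C, G) = C*C + 1 = C**2 + 1 = 1 + C**2)
-11 - 4*w(5, -4) = -11 - 4*(1 + 5**2) = -11 - 4*(1 + 25) = -11 - 4*26 = -11 - 104 = -115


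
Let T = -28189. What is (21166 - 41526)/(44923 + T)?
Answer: -10180/8367 ≈ -1.2167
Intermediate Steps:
(21166 - 41526)/(44923 + T) = (21166 - 41526)/(44923 - 28189) = -20360/16734 = -20360*1/16734 = -10180/8367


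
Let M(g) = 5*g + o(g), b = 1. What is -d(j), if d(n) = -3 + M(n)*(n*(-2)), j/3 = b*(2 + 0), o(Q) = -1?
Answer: 351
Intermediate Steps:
M(g) = -1 + 5*g (M(g) = 5*g - 1 = -1 + 5*g)
j = 6 (j = 3*(1*(2 + 0)) = 3*(1*2) = 3*2 = 6)
d(n) = -3 - 2*n*(-1 + 5*n) (d(n) = -3 + (-1 + 5*n)*(n*(-2)) = -3 + (-1 + 5*n)*(-2*n) = -3 - 2*n*(-1 + 5*n))
-d(j) = -(-3 - 10*6² + 2*6) = -(-3 - 10*36 + 12) = -(-3 - 360 + 12) = -1*(-351) = 351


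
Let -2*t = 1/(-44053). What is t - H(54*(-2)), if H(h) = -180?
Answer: 15859081/88106 ≈ 180.00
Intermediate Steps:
t = 1/88106 (t = -½/(-44053) = -½*(-1/44053) = 1/88106 ≈ 1.1350e-5)
t - H(54*(-2)) = 1/88106 - 1*(-180) = 1/88106 + 180 = 15859081/88106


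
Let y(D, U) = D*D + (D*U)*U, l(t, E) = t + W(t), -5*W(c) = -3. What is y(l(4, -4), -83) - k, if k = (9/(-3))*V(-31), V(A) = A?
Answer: 790439/25 ≈ 31618.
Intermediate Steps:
W(c) = ⅗ (W(c) = -⅕*(-3) = ⅗)
l(t, E) = ⅗ + t (l(t, E) = t + ⅗ = ⅗ + t)
y(D, U) = D² + D*U²
k = 93 (k = (9/(-3))*(-31) = (9*(-⅓))*(-31) = -3*(-31) = 93)
y(l(4, -4), -83) - k = (⅗ + 4)*((⅗ + 4) + (-83)²) - 1*93 = 23*(23/5 + 6889)/5 - 93 = (23/5)*(34468/5) - 93 = 792764/25 - 93 = 790439/25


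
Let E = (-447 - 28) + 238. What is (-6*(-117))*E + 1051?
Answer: -165323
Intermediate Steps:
E = -237 (E = -475 + 238 = -237)
(-6*(-117))*E + 1051 = -6*(-117)*(-237) + 1051 = 702*(-237) + 1051 = -166374 + 1051 = -165323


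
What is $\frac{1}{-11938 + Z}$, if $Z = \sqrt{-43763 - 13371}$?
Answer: $- \frac{5969}{71286489} - \frac{7 i \sqrt{1166}}{142572978} \approx -8.3733 \cdot 10^{-5} - 1.6765 \cdot 10^{-6} i$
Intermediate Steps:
$Z = 7 i \sqrt{1166}$ ($Z = \sqrt{-57134} = 7 i \sqrt{1166} \approx 239.03 i$)
$\frac{1}{-11938 + Z} = \frac{1}{-11938 + 7 i \sqrt{1166}}$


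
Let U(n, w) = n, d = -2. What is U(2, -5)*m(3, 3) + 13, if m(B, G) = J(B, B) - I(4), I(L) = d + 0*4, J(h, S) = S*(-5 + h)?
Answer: 5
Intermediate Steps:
I(L) = -2 (I(L) = -2 + 0*4 = -2 + 0 = -2)
m(B, G) = 2 + B*(-5 + B) (m(B, G) = B*(-5 + B) - 1*(-2) = B*(-5 + B) + 2 = 2 + B*(-5 + B))
U(2, -5)*m(3, 3) + 13 = 2*(2 + 3*(-5 + 3)) + 13 = 2*(2 + 3*(-2)) + 13 = 2*(2 - 6) + 13 = 2*(-4) + 13 = -8 + 13 = 5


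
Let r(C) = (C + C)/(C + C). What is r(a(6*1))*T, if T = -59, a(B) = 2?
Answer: -59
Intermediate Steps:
r(C) = 1 (r(C) = (2*C)/((2*C)) = (2*C)*(1/(2*C)) = 1)
r(a(6*1))*T = 1*(-59) = -59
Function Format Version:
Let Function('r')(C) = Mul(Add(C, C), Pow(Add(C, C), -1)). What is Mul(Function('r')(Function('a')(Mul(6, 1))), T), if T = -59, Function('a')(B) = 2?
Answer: -59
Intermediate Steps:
Function('r')(C) = 1 (Function('r')(C) = Mul(Mul(2, C), Pow(Mul(2, C), -1)) = Mul(Mul(2, C), Mul(Rational(1, 2), Pow(C, -1))) = 1)
Mul(Function('r')(Function('a')(Mul(6, 1))), T) = Mul(1, -59) = -59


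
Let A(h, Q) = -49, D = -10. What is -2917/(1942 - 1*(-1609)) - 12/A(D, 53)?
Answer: -100321/173999 ≈ -0.57656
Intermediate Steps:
-2917/(1942 - 1*(-1609)) - 12/A(D, 53) = -2917/(1942 - 1*(-1609)) - 12/(-49) = -2917/(1942 + 1609) - 12*(-1/49) = -2917/3551 + 12/49 = -100321/173999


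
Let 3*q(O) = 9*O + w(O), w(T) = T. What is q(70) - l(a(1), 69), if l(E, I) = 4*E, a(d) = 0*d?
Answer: 700/3 ≈ 233.33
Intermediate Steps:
a(d) = 0
q(O) = 10*O/3 (q(O) = (9*O + O)/3 = (10*O)/3 = 10*O/3)
q(70) - l(a(1), 69) = (10/3)*70 - 4*0 = 700/3 - 1*0 = 700/3 + 0 = 700/3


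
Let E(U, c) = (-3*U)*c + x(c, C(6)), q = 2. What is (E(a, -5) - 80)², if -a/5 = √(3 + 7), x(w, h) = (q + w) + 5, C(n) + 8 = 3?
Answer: 62334 + 11700*√10 ≈ 99333.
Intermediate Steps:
C(n) = -5 (C(n) = -8 + 3 = -5)
x(w, h) = 7 + w (x(w, h) = (2 + w) + 5 = 7 + w)
a = -5*√10 (a = -5*√(3 + 7) = -5*√10 ≈ -15.811)
E(U, c) = 7 + c - 3*U*c (E(U, c) = (-3*U)*c + (7 + c) = -3*U*c + (7 + c) = 7 + c - 3*U*c)
(E(a, -5) - 80)² = ((7 - 5 - 3*(-5*√10)*(-5)) - 80)² = ((7 - 5 - 75*√10) - 80)² = ((2 - 75*√10) - 80)² = (-78 - 75*√10)²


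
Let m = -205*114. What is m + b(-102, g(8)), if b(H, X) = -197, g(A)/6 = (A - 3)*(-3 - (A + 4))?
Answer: -23567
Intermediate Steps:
g(A) = 6*(-7 - A)*(-3 + A) (g(A) = 6*((A - 3)*(-3 - (A + 4))) = 6*((-3 + A)*(-3 - (4 + A))) = 6*((-3 + A)*(-3 + (-4 - A))) = 6*((-3 + A)*(-7 - A)) = 6*((-7 - A)*(-3 + A)) = 6*(-7 - A)*(-3 + A))
m = -23370
m + b(-102, g(8)) = -23370 - 197 = -23567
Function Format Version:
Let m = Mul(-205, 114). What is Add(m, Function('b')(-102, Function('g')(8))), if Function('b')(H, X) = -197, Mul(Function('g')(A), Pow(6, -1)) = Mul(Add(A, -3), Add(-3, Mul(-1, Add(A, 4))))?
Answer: -23567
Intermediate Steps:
Function('g')(A) = Mul(6, Add(-7, Mul(-1, A)), Add(-3, A)) (Function('g')(A) = Mul(6, Mul(Add(A, -3), Add(-3, Mul(-1, Add(A, 4))))) = Mul(6, Mul(Add(-3, A), Add(-3, Mul(-1, Add(4, A))))) = Mul(6, Mul(Add(-3, A), Add(-3, Add(-4, Mul(-1, A))))) = Mul(6, Mul(Add(-3, A), Add(-7, Mul(-1, A)))) = Mul(6, Mul(Add(-7, Mul(-1, A)), Add(-3, A))) = Mul(6, Add(-7, Mul(-1, A)), Add(-3, A)))
m = -23370
Add(m, Function('b')(-102, Function('g')(8))) = Add(-23370, -197) = -23567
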